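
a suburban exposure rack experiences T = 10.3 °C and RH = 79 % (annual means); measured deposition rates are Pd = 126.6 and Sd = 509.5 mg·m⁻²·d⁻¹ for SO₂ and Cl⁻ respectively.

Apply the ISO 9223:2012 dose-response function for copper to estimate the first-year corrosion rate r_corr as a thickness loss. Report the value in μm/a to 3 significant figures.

r_corr = 3.50 μm/a

copper: f(T) = -0.080·(T−10) [T>10 °C] = -0.0240
  SO₂ term: 0.0053·126.6^0.26·exp(0.059·79-0.0240) = 1.926
  Cl⁻ term: 0.01025·509.5^0.27·exp(0.036·79+0.049·10.3) = 1.57
  sum: 1.926 + 1.57 → r_corr = 3.497 μm/a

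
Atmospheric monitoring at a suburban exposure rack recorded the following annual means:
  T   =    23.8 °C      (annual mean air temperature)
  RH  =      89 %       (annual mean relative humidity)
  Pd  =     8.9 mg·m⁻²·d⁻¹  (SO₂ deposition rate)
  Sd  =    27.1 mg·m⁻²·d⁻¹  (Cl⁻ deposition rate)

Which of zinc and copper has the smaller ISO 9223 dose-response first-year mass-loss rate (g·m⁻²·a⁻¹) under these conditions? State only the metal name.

zinc: temperature factor f = -0.071·(13.8) = -0.9798
  SO₂ term: 0.0129·8.9^0.44·exp(0.046·89-0.9798) = 0.76
  Sd branch = 0.0175·Sd^0.57·e^(0.008·RH+0.085·T) = 1.769 μm/a
  r_corr = 0.76 + 1.769 = 2.529 μm/a
  mass loss = 2.529 μm/a × 7.14 g/cm³ = 18.05 g·m⁻²·a⁻¹
copper: f(T) = -0.080·(T−10) [T>10 °C] = -1.1040
  Pd branch = 0.0053·Pd^0.26·e^(0.059·RH+f) = 0.5917 μm/a
  Cl⁻ term: 0.01025·27.1^0.27·exp(0.036·89+0.049·23.8) = 1.975
  r_corr = 0.5917 + 1.975 = 2.567 μm/a
  mass loss = 2.567 μm/a × 8.96 g/cm³ = 23 g·m⁻²·a⁻¹
Ordering by g·m⁻²·a⁻¹: copper (23) > zinc (18.1)

zinc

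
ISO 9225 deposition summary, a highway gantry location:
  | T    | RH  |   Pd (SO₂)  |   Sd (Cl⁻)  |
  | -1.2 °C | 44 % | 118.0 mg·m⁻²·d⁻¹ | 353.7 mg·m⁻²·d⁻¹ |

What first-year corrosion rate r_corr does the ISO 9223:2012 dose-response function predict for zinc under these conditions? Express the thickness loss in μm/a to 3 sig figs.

r_corr = 1.16 μm/a

zinc: T≤10 °C ⇒ hinge +0.038·(-1.2−10) = -0.4256
  SO₂ term: 0.0129·118.0^0.44·exp(0.046·44-0.4256) = 0.5205
  Cl⁻ term: 0.0175·353.7^0.57·exp(0.008·44+0.085·-1.2) = 0.6373
  sum: 0.5205 + 0.6373 → r_corr = 1.158 μm/a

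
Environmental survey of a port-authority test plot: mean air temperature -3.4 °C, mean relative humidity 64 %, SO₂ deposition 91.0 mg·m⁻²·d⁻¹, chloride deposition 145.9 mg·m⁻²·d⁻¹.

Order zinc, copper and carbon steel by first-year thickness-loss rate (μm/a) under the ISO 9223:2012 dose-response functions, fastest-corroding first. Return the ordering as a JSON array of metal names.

["carbon steel", "zinc", "copper"]

zinc: T≤10 °C ⇒ hinge +0.038·(-3.4−10) = -0.5092
  sulphur-dioxide contribution → 1.071 μm/a
  chloride contribution → 0.3745 μm/a
  total first-year rate 1.446 μm/a
copper: f(T) = +0.126·(T−10) [T≤10 °C] = -1.6884
  sulphur-dioxide contribution → 0.1381 μm/a
  chloride contribution → 0.3336 μm/a
  total first-year rate 0.4718 μm/a
carbon steel: T≤10 °C ⇒ hinge +0.150·(-3.4−10) = -2.0100
  sulphur-dioxide contribution → 8.905 μm/a
  chloride contribution → 16.16 μm/a
  total first-year rate 25.07 μm/a
Ordering by μm/a: carbon steel (25.1) > zinc (1.45) > copper (0.472)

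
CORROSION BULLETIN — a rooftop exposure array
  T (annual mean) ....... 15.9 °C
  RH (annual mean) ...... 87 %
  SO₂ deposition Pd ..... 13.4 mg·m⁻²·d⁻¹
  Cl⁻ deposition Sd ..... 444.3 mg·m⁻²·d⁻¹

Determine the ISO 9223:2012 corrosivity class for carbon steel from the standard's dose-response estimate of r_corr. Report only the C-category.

C5

carbon steel: f(T) = -0.054·(T−10) [T>10 °C] = -0.3186
  SO₂ term: 1.77·13.4^0.52·exp(0.02·87-0.3186) = 28.27
  Sd branch = 0.102·Sd^0.62·e^(0.033·RH+0.04·T) = 149 μm/a
  r_corr = 28.27 + 149 = 177.3 μm/a
ISO 9223 Table 2 (carbon steel): 80 < 177 ≤ 200 μm/a ⇒ C5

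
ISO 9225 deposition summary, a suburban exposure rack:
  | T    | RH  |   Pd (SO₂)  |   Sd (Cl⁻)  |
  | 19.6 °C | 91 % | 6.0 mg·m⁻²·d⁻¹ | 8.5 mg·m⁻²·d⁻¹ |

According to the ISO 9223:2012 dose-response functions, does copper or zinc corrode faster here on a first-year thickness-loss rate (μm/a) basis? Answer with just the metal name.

copper: f(T) = -0.080·(T−10) [T>10 °C] = -0.7680
  sulphur-dioxide contribution → 0.841 μm/a
  chloride contribution → 1.263 μm/a
  ⇒ r_corr(copper) = 2.104 μm/a
zinc: f(T) = -0.071·(T−10) [T>10 °C] = -0.6816
  sulphur-dioxide contribution → 0.9439 μm/a
  chloride contribution → 0.6494 μm/a
  ⇒ r_corr(zinc) = 1.593 μm/a
Ordering by μm/a: copper (2.1) > zinc (1.59)

copper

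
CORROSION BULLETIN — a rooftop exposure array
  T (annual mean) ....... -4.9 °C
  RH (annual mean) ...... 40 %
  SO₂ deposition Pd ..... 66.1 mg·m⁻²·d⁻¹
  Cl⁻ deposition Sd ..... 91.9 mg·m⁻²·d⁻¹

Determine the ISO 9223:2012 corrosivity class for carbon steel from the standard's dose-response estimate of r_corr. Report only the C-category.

carbon steel: T≤10 °C ⇒ hinge +0.150·(-4.9−10) = -2.2350
  SO₂ term: 1.77·66.1^0.52·exp(0.02·40-2.2350) = 3.726
  Cl⁻ term: 0.102·91.9^0.62·exp(0.033·40+0.04·-4.9) = 5.176
  r_corr = 3.726 + 5.176 = 8.902 μm/a
ISO 9223 Table 2 (carbon steel): 1.3 < 8.9 ≤ 25 μm/a ⇒ C2

C2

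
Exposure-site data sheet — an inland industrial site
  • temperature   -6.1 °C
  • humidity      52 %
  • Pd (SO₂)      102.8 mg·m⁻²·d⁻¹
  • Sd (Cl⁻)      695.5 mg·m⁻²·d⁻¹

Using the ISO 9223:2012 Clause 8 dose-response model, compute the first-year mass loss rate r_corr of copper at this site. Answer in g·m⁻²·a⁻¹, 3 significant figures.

r_corr = 3.04 g·m⁻²·a⁻¹

copper: T≤10 °C ⇒ hinge +0.126·(-6.1−10) = -2.0286
  Pd branch = 0.0053·Pd^0.26·e^(0.059·RH+f) = 0.04998 μm/a
  Cl⁻ term: 0.01025·695.5^0.27·exp(0.036·52+0.049·-6.1) = 0.2893
  r_corr = 0.04998 + 0.2893 = 0.3393 μm/a
Convert to mass loss: 0.3393 μm/a × 8.96 g/cm³ = 3.04 g·m⁻²·a⁻¹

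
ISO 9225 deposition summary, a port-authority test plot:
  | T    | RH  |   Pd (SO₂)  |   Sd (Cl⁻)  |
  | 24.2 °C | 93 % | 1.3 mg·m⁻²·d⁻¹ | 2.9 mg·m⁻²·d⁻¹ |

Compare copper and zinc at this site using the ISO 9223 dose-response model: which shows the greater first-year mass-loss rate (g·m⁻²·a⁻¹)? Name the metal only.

copper: f(T) = -0.080·(T−10) [T>10 °C] = -1.1360
  Pd branch = 0.0053·Pd^0.26·e^(0.059·RH+f) = 0.4401 μm/a
  Sd branch = 0.01025·Sd^0.27·e^(0.036·RH+0.049·T) = 1.272 μm/a
  sum: 0.4401 + 1.272 → r_corr = 1.712 μm/a
  mass loss = 1.712 μm/a × 8.96 g/cm³ = 15.34 g·m⁻²·a⁻¹
zinc: temperature factor f = -0.071·(14.2) = -1.0082
  SO₂ term: 0.0129·1.3^0.44·exp(0.046·93-1.0082) = 0.3809
  Sd branch = 0.0175·Sd^0.57·e^(0.008·RH+0.085·T) = 0.5285 μm/a
  sum: 0.3809 + 0.5285 → r_corr = 0.9094 μm/a
  mass loss = 0.9094 μm/a × 7.14 g/cm³ = 6.493 g·m⁻²·a⁻¹
Ordering by g·m⁻²·a⁻¹: copper (15.3) > zinc (6.49)

copper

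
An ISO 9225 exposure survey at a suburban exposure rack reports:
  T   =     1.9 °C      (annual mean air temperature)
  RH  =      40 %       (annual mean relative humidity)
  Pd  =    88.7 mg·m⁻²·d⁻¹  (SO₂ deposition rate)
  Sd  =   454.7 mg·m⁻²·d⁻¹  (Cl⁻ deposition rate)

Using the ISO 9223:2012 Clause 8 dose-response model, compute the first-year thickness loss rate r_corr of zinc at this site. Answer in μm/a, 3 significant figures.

zinc: temperature factor f = +0.038·(-8.1) = -0.3078
  sulphur-dioxide contribution → 0.4296 μm/a
  chloride contribution → 0.9269 μm/a
  ⇒ r_corr(zinc) = 1.357 μm/a

r_corr = 1.36 μm/a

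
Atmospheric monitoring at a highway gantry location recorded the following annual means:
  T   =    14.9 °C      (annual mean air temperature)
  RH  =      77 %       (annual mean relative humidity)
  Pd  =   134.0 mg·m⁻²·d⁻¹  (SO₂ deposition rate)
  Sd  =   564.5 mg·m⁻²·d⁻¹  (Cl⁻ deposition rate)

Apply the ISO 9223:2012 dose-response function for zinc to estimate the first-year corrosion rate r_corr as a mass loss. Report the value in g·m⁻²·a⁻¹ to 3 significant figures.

r_corr = 49.8 g·m⁻²·a⁻¹

zinc: f(T) = -0.071·(T−10) [T>10 °C] = -0.3479
  Pd branch = 0.0129·Pd^0.44·e^(0.046·RH+f) = 2.715 μm/a
  Cl⁻ term: 0.0175·564.5^0.57·exp(0.008·77+0.085·14.9) = 4.256
  sum: 2.715 + 4.256 → r_corr = 6.971 μm/a
Convert to mass loss: 6.971 μm/a × 7.14 g/cm³ = 49.77 g·m⁻²·a⁻¹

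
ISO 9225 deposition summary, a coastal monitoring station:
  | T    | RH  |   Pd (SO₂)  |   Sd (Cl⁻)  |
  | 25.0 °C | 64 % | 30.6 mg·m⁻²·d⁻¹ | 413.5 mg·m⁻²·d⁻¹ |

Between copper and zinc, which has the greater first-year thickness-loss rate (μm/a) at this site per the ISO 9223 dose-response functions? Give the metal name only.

copper: T>10 °C ⇒ hinge -0.080·(25.0−10) = -1.2000
  sulphur-dioxide contribution → 0.1696 μm/a
  chloride contribution → 1.777 μm/a
  total first-year rate 1.947 μm/a
zinc: temperature factor f = -0.071·(15.0) = -1.0650
  sulphur-dioxide contribution → 0.3805 μm/a
  chloride contribution → 7.58 μm/a
  ⇒ r_corr(zinc) = 7.96 μm/a
Ordering by μm/a: zinc (7.96) > copper (1.95)

zinc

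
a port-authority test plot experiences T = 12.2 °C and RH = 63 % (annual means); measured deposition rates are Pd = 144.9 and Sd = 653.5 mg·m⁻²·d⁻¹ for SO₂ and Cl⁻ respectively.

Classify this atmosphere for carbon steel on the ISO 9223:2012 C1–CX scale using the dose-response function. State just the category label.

carbon steel: T>10 °C ⇒ hinge -0.054·(12.2−10) = -0.1188
  sulphur-dioxide contribution → 73.68 μm/a
  chloride contribution → 73.94 μm/a
  total first-year rate 147.6 μm/a
ISO 9223 Table 2 (carbon steel): 80 < 148 ≤ 200 μm/a ⇒ C5

C5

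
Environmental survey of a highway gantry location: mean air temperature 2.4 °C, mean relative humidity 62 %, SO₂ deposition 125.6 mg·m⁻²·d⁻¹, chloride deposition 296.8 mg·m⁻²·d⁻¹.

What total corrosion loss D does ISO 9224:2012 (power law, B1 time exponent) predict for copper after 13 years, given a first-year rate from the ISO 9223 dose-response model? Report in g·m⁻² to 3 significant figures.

copper: T≤10 °C ⇒ hinge +0.126·(2.4−10) = -0.9576
  sulphur-dioxide contribution → 0.2772 μm/a
  chloride contribution → 0.4997 μm/a
  ⇒ r_corr(copper) = 0.7769 μm/a
Power-law: D(13) = r_corr · 13^0.667
  D(13) = 0.7769 × 13^0.667 = 0.7769 × 5.534 = 4.299 μm
  Mass loss = 4.299 μm × 8.96 g/cm³ = 38.52 g·m⁻²

D(13) = 38.5 g·m⁻²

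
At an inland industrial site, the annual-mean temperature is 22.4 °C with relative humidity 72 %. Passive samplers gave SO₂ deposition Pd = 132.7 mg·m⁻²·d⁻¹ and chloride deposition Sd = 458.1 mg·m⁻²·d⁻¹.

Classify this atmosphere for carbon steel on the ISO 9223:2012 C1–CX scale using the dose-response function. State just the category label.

carbon steel: temperature factor f = -0.054·(12.4) = -0.6696
  Pd branch = 1.77·Pd^0.52·e^(0.02·RH+f) = 48.58 μm/a
  Cl⁻ term: 0.102·458.1^0.62·exp(0.033·72+0.04·22.4) = 120.1
  r_corr = 48.58 + 120.1 = 168.6 μm/a
ISO 9223 Table 2 (carbon steel): 80 < 169 ≤ 200 μm/a ⇒ C5

C5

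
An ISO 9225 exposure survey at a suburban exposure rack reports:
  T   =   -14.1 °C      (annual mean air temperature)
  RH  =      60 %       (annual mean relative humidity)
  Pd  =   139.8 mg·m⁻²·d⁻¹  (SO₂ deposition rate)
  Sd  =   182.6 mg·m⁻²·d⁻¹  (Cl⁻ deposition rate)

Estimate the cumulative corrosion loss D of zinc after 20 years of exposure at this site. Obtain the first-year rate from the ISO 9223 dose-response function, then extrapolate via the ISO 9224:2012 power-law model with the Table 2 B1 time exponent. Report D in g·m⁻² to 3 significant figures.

zinc: T≤10 °C ⇒ hinge +0.038·(-14.1−10) = -0.9158
  sulphur-dioxide contribution → 0.717 μm/a
  chloride contribution → 0.166 μm/a
  ⇒ r_corr(zinc) = 0.883 μm/a
ISO 9224: D(t) = r_corr · t^b with b = 0.813 (zinc, B1)
  D(20) = 0.883 × 20^0.813 = 0.883 × 11.42 = 10.09 μm
  Mass loss = 10.09 μm × 7.14 g/cm³ = 72.01 g·m⁻²

D(20) = 72.0 g·m⁻²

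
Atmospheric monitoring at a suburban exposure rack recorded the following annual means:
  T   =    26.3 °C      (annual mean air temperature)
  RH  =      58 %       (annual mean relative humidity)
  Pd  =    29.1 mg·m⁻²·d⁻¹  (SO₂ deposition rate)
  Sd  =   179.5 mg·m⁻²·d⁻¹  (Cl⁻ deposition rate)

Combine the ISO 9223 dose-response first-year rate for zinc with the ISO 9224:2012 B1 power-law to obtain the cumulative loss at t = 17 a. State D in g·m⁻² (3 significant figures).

D(17) = 377 g·m⁻²

zinc: f(T) = -0.071·(T−10) [T>10 °C] = -1.1573
  Pd branch = 0.0129·Pd^0.44·e^(0.046·RH+f) = 0.2575 μm/a
  Sd branch = 0.0175·Sd^0.57·e^(0.008·RH+0.085·T) = 5.015 μm/a
  sum: 0.2575 + 5.015 → r_corr = 5.272 μm/a
Long-term exponent b (ISO 9224 Table 2, B1) = 0.813
  D(17) = 5.272 × 17^0.813 = 5.272 × 10.01 = 52.76 μm
  Mass loss = 52.76 μm × 7.14 g/cm³ = 376.7 g·m⁻²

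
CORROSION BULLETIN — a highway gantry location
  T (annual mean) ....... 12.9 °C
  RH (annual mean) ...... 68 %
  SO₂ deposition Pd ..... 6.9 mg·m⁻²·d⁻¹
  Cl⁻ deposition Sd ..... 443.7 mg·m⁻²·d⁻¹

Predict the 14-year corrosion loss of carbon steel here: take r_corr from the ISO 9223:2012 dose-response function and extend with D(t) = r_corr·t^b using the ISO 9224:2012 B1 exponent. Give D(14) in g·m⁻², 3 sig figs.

carbon steel: T>10 °C ⇒ hinge -0.054·(12.9−10) = -0.1566
  SO₂ term: 1.77·6.9^0.52·exp(0.02·68-0.1566) = 16.1
  Sd branch = 0.102·Sd^0.62·e^(0.033·RH+0.04·T) = 70.54 μm/a
  sum: 16.1 + 70.54 → r_corr = 86.64 μm/a
Long-term exponent b (ISO 9224 Table 2, B1) = 0.523
  D(14) = 86.64 × 14^0.523 = 86.64 × 3.976 = 344.5 μm
  Mass loss = 344.5 μm × 7.85 g/cm³ = 2704 g·m⁻²

D(14) = 2.70e+03 g·m⁻²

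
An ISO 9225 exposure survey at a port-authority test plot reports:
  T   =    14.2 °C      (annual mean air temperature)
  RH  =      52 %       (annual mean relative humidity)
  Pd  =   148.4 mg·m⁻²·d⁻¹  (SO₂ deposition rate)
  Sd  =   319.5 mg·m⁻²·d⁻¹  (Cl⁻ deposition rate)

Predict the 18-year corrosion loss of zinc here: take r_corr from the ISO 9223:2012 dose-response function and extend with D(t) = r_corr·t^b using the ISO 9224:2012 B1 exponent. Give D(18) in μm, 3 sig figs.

D(18) = 34.8 μm

zinc: temperature factor f = -0.071·(4.2) = -0.2982
  SO₂ term: 0.0129·148.4^0.44·exp(0.046·52-0.2982) = 0.9448
  Cl⁻ term: 0.0175·319.5^0.57·exp(0.008·52+0.085·14.2) = 2.374
  sum: 0.9448 + 2.374 → r_corr = 3.319 μm/a
Power-law: D(18) = r_corr · 18^0.813
  D(18) = 3.319 × 18^0.813 = 3.319 × 10.48 = 34.79 μm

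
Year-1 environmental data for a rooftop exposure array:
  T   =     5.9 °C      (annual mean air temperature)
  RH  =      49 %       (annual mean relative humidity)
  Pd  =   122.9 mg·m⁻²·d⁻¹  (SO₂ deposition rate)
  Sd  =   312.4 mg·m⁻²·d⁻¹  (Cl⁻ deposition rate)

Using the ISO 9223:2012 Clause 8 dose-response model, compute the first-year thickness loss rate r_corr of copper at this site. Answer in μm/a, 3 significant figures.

r_corr = 0.576 μm/a

copper: T≤10 °C ⇒ hinge +0.126·(5.9−10) = -0.5166
  SO₂ term: 0.0053·122.9^0.26·exp(0.059·49-0.5166) = 0.199
  Cl⁻ term: 0.01025·312.4^0.27·exp(0.036·49+0.049·5.9) = 0.3767
  sum: 0.199 + 0.3767 → r_corr = 0.5756 μm/a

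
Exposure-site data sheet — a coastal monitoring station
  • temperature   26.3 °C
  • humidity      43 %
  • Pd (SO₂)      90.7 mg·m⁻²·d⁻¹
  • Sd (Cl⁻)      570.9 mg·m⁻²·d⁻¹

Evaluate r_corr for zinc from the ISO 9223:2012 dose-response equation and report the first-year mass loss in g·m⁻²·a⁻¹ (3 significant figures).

r_corr = 62.9 g·m⁻²·a⁻¹

zinc: T>10 °C ⇒ hinge -0.071·(26.3−10) = -1.1573
  SO₂ term: 0.0129·90.7^0.44·exp(0.046·43-1.1573) = 0.213
  Cl⁻ term: 0.0175·570.9^0.57·exp(0.008·43+0.085·26.3) = 8.601
  r_corr = 0.213 + 8.601 = 8.814 μm/a
Convert to mass loss: 8.814 μm/a × 7.14 g/cm³ = 62.93 g·m⁻²·a⁻¹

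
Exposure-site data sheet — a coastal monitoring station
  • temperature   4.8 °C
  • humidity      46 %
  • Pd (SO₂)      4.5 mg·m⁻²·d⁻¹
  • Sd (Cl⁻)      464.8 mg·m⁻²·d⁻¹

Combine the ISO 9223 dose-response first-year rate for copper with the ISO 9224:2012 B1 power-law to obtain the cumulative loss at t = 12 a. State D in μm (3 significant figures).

D(12) = 2.19 μm

copper: temperature factor f = +0.126·(-5.2) = -0.6552
  sulphur-dioxide contribution → 0.06141 μm/a
  chloride contribution → 0.3566 μm/a
  ⇒ r_corr(copper) = 0.418 μm/a
ISO 9224: D(t) = r_corr · t^b with b = 0.667 (copper, B1)
  D(12) = 0.418 × 12^0.667 = 0.418 × 5.246 = 2.193 μm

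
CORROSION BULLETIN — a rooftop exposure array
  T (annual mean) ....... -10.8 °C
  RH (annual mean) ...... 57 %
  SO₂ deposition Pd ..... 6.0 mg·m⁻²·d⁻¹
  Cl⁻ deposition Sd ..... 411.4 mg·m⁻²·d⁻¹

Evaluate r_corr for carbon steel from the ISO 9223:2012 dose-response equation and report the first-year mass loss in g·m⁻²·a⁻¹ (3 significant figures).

carbon steel: f(T) = +0.150·(T−10) [T≤10 °C] = -3.1200
  SO₂ term: 1.77·6.0^0.52·exp(0.02·57-3.1200) = 0.6205
  Cl⁻ term: 0.102·411.4^0.62·exp(0.033·57+0.04·-10.8) = 18.14
  r_corr = 0.6205 + 18.14 = 18.76 μm/a
Convert to mass loss: 18.76 μm/a × 7.85 g/cm³ = 147.3 g·m⁻²·a⁻¹

r_corr = 147 g·m⁻²·a⁻¹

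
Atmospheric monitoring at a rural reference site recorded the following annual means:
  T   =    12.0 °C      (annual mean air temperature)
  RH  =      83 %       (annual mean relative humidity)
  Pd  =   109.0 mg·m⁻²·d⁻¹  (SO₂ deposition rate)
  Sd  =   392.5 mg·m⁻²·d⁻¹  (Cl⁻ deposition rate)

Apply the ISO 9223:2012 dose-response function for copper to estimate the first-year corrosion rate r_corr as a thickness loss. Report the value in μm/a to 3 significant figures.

r_corr = 3.88 μm/a

copper: temperature factor f = -0.080·(2.0) = -0.1600
  SO₂ term: 0.0053·109.0^0.26·exp(0.059·83-0.1600) = 2.048
  Sd branch = 0.01025·Sd^0.27·e^(0.036·RH+0.049·T) = 1.837 μm/a
  r_corr = 2.048 + 1.837 = 3.885 μm/a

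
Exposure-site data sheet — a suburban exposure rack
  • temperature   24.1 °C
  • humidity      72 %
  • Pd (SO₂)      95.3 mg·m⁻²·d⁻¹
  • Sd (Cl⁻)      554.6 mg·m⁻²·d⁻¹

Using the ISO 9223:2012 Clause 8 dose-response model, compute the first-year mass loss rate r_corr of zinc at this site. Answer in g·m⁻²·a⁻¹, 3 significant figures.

r_corr = 70.1 g·m⁻²·a⁻¹

zinc: temperature factor f = -0.071·(14.1) = -1.0011
  Pd branch = 0.0129·Pd^0.44·e^(0.046·RH+f) = 0.9661 μm/a
  Sd branch = 0.0175·Sd^0.57·e^(0.008·RH+0.085·T) = 8.849 μm/a
  r_corr = 0.9661 + 8.849 = 9.815 μm/a
Convert to mass loss: 9.815 μm/a × 7.14 g/cm³ = 70.08 g·m⁻²·a⁻¹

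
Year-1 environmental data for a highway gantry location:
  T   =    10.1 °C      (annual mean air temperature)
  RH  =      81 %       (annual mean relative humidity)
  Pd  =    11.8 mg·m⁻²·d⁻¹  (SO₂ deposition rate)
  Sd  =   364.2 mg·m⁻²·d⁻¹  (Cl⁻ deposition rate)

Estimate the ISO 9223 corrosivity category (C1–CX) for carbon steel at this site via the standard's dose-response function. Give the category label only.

carbon steel: f(T) = -0.054·(T−10) [T>10 °C] = -0.0054
  sulphur-dioxide contribution → 32.1 μm/a
  chloride contribution → 85.69 μm/a
  ⇒ r_corr(carbon steel) = 117.8 μm/a
ISO 9223 Table 2 (carbon steel): 80 < 118 ≤ 200 μm/a ⇒ C5

C5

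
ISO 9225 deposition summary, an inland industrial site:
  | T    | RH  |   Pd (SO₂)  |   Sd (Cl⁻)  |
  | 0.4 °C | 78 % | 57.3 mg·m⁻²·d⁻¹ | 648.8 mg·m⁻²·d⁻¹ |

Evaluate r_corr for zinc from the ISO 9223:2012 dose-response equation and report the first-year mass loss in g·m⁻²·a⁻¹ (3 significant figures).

zinc: T≤10 °C ⇒ hinge +0.038·(0.4−10) = -0.3648
  sulphur-dioxide contribution → 1.923 μm/a
  chloride contribution → 1.354 μm/a
  ⇒ r_corr(zinc) = 3.277 μm/a
Convert to mass loss: 3.277 μm/a × 7.14 g/cm³ = 23.4 g·m⁻²·a⁻¹

r_corr = 23.4 g·m⁻²·a⁻¹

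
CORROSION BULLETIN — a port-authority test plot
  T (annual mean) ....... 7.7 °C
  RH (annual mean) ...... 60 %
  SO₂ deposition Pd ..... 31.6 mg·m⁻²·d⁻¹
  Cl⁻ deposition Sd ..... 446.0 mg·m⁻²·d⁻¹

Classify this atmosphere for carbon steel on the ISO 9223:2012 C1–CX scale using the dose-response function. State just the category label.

carbon steel: temperature factor f = +0.150·(-2.3) = -0.3450
  SO₂ term: 1.77·31.6^0.52·exp(0.02·60-0.3450) = 25.07
  Sd branch = 0.102·Sd^0.62·e^(0.033·RH+0.04·T) = 44.14 μm/a
  sum: 25.07 + 44.14 → r_corr = 69.21 μm/a
ISO 9223 Table 2 (carbon steel): 50 < 69.2 ≤ 80 μm/a ⇒ C4

C4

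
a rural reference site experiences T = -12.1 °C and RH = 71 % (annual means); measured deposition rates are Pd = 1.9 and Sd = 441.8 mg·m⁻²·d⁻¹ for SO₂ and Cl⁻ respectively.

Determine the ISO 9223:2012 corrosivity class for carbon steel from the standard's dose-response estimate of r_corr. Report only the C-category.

carbon steel: T≤10 °C ⇒ hinge +0.150·(-12.1−10) = -3.3150
  sulphur-dioxide contribution → 0.3715 μm/a
  chloride contribution → 28.58 μm/a
  total first-year rate 28.95 μm/a
ISO 9223 Table 2 (carbon steel): 25 < 28.9 ≤ 50 μm/a ⇒ C3

C3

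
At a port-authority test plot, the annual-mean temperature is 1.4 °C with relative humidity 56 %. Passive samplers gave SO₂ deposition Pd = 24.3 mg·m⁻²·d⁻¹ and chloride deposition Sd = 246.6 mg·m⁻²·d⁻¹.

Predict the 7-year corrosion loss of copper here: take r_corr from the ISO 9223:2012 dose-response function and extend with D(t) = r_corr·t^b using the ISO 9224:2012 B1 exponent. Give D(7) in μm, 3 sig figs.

D(7) = 1.75 μm

copper: f(T) = +0.126·(T−10) [T≤10 °C] = -1.0836
  Pd branch = 0.0053·Pd^0.26·e^(0.059·RH+f) = 0.1119 μm/a
  Cl⁻ term: 0.01025·246.6^0.27·exp(0.036·56+0.049·1.4) = 0.3647
  r_corr = 0.1119 + 0.3647 = 0.4766 μm/a
Long-term exponent b (ISO 9224 Table 2, B1) = 0.667
  D(7) = 0.4766 × 7^0.667 = 0.4766 × 3.662 = 1.745 μm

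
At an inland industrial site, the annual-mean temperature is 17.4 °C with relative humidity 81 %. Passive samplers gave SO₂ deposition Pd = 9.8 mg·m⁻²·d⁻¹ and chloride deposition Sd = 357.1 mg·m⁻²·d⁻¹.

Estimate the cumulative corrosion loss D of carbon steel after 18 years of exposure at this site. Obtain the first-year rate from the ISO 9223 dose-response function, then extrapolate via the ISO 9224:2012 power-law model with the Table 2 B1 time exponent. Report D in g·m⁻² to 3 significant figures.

D(18) = 4.73e+03 g·m⁻²

carbon steel: f(T) = -0.054·(T−10) [T>10 °C] = -0.3996
  sulphur-dioxide contribution → 19.65 μm/a
  chloride contribution → 113.4 μm/a
  total first-year rate 133 μm/a
ISO 9224: D(t) = r_corr · t^b with b = 0.523 (carbon steel, B1)
  D(18) = 133 × 18^0.523 = 133 × 4.534 = 603.1 μm
  Mass loss = 603.1 μm × 7.85 g/cm³ = 4735 g·m⁻²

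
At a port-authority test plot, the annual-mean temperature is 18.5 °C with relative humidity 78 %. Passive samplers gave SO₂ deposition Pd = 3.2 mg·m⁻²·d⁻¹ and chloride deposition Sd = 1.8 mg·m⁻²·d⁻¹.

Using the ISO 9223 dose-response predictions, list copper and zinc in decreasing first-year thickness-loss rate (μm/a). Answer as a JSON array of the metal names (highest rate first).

["copper", "zinc"]

copper: temperature factor f = -0.080·(8.5) = -0.6800
  sulphur-dioxide contribution → 0.3622 μm/a
  chloride contribution → 0.493 μm/a
  ⇒ r_corr(copper) = 0.8552 μm/a
zinc: temperature factor f = -0.071·(8.5) = -0.6035
  sulphur-dioxide contribution → 0.4256 μm/a
  chloride contribution → 0.22 μm/a
  total first-year rate 0.6456 μm/a
Ordering by μm/a: copper (0.855) > zinc (0.646)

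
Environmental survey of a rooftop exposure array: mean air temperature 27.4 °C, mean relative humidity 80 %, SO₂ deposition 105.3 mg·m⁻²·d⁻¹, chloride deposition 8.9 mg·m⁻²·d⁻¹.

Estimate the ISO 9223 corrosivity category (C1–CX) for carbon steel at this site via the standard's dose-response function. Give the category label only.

carbon steel: T>10 °C ⇒ hinge -0.054·(27.4−10) = -0.9396
  Pd branch = 1.77·Pd^0.52·e^(0.02·RH+f) = 38.59 μm/a
  Cl⁻ term: 0.102·8.9^0.62·exp(0.033·80+0.04·27.4) = 16.59
  r_corr = 38.59 + 16.59 = 55.17 μm/a
ISO 9223 Table 2 (carbon steel): 50 < 55.2 ≤ 80 μm/a ⇒ C4

C4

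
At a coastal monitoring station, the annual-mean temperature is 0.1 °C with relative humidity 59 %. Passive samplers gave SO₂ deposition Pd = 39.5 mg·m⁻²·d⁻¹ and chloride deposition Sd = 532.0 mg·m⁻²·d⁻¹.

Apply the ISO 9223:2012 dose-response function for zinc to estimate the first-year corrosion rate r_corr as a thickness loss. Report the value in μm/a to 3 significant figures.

zinc: f(T) = +0.038·(T−10) [T≤10 °C] = -0.3762
  sulphur-dioxide contribution → 0.6736 μm/a
  chloride contribution → 1.013 μm/a
  total first-year rate 1.686 μm/a

r_corr = 1.69 μm/a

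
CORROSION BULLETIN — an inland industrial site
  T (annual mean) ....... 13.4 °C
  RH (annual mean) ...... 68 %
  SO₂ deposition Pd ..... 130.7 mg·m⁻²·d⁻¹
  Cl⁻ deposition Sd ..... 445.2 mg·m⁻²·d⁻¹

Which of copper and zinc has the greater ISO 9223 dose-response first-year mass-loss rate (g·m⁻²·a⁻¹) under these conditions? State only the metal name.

copper: f(T) = -0.080·(T−10) [T>10 °C] = -0.2720
  SO₂ term: 0.0053·130.7^0.26·exp(0.059·68-0.2720) = 0.7921
  Cl⁻ term: 0.01025·445.2^0.27·exp(0.036·68+0.049·13.4) = 1.186
  sum: 0.7921 + 1.186 → r_corr = 1.978 μm/a
  mass loss = 1.978 μm/a × 8.96 g/cm³ = 17.73 g·m⁻²·a⁻¹
zinc: T>10 °C ⇒ hinge -0.071·(13.4−10) = -0.2414
  Pd branch = 0.0129·Pd^0.44·e^(0.046·RH+f) = 1.974 μm/a
  Cl⁻ term: 0.0175·445.2^0.57·exp(0.008·68+0.085·13.4) = 3.045
  sum: 1.974 + 3.045 → r_corr = 5.019 μm/a
  mass loss = 5.019 μm/a × 7.14 g/cm³ = 35.84 g·m⁻²·a⁻¹
Ordering by g·m⁻²·a⁻¹: zinc (35.8) > copper (17.7)

zinc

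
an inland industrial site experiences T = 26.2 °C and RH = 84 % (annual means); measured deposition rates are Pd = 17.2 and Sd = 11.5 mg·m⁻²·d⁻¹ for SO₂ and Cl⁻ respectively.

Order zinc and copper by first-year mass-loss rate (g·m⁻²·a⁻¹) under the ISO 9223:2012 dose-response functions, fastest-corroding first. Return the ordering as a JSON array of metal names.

zinc: f(T) = -0.071·(T−10) [T>10 °C] = -1.1502
  SO₂ term: 0.0129·17.2^0.44·exp(0.046·84-1.1502) = 0.6805
  Cl⁻ term: 0.0175·11.5^0.57·exp(0.008·84+0.085·26.2) = 1.278
  sum: 0.6805 + 1.278 → r_corr = 1.959 μm/a
  mass loss = 1.959 μm/a × 7.14 g/cm³ = 13.99 g·m⁻²·a⁻¹
copper: f(T) = -0.080·(T−10) [T>10 °C] = -1.2960
  SO₂ term: 0.0053·17.2^0.26·exp(0.059·84-1.2960) = 0.4315
  Cl⁻ term: 0.01025·11.5^0.27·exp(0.036·84+0.049·26.2) = 1.472
  sum: 0.4315 + 1.472 → r_corr = 1.904 μm/a
  mass loss = 1.904 μm/a × 8.96 g/cm³ = 17.06 g·m⁻²·a⁻¹
Ordering by g·m⁻²·a⁻¹: copper (17.1) > zinc (14)

["copper", "zinc"]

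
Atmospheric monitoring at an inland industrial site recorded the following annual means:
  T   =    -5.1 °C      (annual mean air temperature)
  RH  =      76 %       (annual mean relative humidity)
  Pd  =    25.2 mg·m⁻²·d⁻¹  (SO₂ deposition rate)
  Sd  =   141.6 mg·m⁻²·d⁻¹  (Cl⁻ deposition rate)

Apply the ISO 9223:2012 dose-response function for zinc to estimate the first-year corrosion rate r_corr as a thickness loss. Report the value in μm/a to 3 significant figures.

zinc: T≤10 °C ⇒ hinge +0.038·(-5.1−10) = -0.5738
  sulphur-dioxide contribution → 0.9915 μm/a
  chloride contribution → 0.3507 μm/a
  ⇒ r_corr(zinc) = 1.342 μm/a

r_corr = 1.34 μm/a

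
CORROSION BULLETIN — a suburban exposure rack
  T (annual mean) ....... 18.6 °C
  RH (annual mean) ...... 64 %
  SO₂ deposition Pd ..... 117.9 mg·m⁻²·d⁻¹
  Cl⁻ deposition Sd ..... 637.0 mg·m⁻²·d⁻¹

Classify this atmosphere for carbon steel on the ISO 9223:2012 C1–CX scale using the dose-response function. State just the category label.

carbon steel: f(T) = -0.054·(T−10) [T>10 °C] = -0.4644
  Pd branch = 1.77·Pd^0.52·e^(0.02·RH+f) = 47.79 μm/a
  Cl⁻ term: 0.102·637.0^0.62·exp(0.033·64+0.04·18.6) = 97.17
  r_corr = 47.79 + 97.17 = 145 μm/a
Category bounds: 80…200 μm/a bracket r_corr ⇒ C5

C5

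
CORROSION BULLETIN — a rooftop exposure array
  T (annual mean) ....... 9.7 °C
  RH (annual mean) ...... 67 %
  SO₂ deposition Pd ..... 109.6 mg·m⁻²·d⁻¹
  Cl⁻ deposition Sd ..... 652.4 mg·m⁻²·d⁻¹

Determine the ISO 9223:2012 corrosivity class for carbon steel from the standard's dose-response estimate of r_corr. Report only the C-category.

carbon steel: T≤10 °C ⇒ hinge +0.150·(9.7−10) = -0.0450
  SO₂ term: 1.77·109.6^0.52·exp(0.02·67-0.0450) = 74.32
  Sd branch = 0.102·Sd^0.62·e^(0.033·RH+0.04·T) = 76.27 μm/a
  r_corr = 74.32 + 76.27 = 150.6 μm/a
ISO 9223 Table 2 (carbon steel): 80 < 151 ≤ 200 μm/a ⇒ C5

C5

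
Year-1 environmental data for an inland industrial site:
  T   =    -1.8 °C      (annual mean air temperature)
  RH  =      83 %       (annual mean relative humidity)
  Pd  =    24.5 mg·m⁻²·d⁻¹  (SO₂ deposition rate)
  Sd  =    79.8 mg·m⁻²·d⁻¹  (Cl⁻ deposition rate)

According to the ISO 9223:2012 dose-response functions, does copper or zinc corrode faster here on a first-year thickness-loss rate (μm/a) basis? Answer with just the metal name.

zinc

copper: T≤10 °C ⇒ hinge +0.126·(-1.8−10) = -1.4868
  Pd branch = 0.0053·Pd^0.26·e^(0.059·RH+f) = 0.3685 μm/a
  Cl⁻ term: 0.01025·79.8^0.27·exp(0.036·83+0.049·-1.8) = 0.6076
  sum: 0.3685 + 0.6076 → r_corr = 0.9762 μm/a
zinc: temperature factor f = +0.038·(-11.8) = -0.4484
  SO₂ term: 0.0129·24.5^0.44·exp(0.046·83-0.4484) = 1.532
  Cl⁻ term: 0.0175·79.8^0.57·exp(0.008·83+0.085·-1.8) = 0.3541
  r_corr = 1.532 + 0.3541 = 1.886 μm/a
Ordering by μm/a: zinc (1.89) > copper (0.976)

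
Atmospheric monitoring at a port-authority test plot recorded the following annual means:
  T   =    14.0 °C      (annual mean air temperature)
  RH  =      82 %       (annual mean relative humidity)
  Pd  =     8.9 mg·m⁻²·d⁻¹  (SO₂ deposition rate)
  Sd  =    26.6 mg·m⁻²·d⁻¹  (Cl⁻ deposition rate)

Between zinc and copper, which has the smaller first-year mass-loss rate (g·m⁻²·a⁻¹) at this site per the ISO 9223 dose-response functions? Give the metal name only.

zinc: f(T) = -0.071·(T−10) [T>10 °C] = -0.2840
  SO₂ term: 0.0129·8.9^0.44·exp(0.046·82-0.2840) = 1.104
  Sd branch = 0.0175·Sd^0.57·e^(0.008·RH+0.085·T) = 0.7193 μm/a
  sum: 1.104 + 0.7193 → r_corr = 1.824 μm/a
  mass loss = 1.824 μm/a × 7.14 g/cm³ = 13.02 g·m⁻²·a⁻¹
copper: f(T) = -0.080·(T−10) [T>10 °C] = -0.3200
  SO₂ term: 0.0053·8.9^0.26·exp(0.059·82-0.3200) = 0.8576
  Sd branch = 0.01025·Sd^0.27·e^(0.036·RH+0.049·T) = 0.9449 μm/a
  r_corr = 0.8576 + 0.9449 = 1.802 μm/a
  mass loss = 1.802 μm/a × 8.96 g/cm³ = 16.15 g·m⁻²·a⁻¹
Ordering by g·m⁻²·a⁻¹: copper (16.2) > zinc (13)

zinc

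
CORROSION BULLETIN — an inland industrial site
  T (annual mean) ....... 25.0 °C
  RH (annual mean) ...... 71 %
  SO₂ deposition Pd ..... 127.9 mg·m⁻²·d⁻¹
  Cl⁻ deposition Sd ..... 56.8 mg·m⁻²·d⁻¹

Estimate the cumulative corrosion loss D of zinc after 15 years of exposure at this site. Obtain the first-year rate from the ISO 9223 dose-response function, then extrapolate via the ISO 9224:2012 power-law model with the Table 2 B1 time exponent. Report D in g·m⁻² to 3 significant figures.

zinc: temperature factor f = -0.071·(15.0) = -1.0650
  sulphur-dioxide contribution → 0.9851 μm/a
  chloride contribution → 2.586 μm/a
  total first-year rate 3.571 μm/a
Long-term exponent b (ISO 9224 Table 2, B1) = 0.813
  D(15) = 3.571 × 15^0.813 = 3.571 × 9.04 = 32.28 μm
  Mass loss = 32.28 μm × 7.14 g/cm³ = 230.5 g·m⁻²

D(15) = 230 g·m⁻²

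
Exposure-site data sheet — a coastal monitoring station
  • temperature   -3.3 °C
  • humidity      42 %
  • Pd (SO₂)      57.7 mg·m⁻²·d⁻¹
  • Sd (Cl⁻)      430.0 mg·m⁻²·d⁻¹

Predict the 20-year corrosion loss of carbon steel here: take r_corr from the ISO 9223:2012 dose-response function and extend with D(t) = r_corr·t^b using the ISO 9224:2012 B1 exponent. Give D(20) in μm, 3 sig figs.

D(20) = 95.5 μm

carbon steel: T≤10 °C ⇒ hinge +0.150·(-3.3−10) = -1.9950
  sulphur-dioxide contribution → 4.594 μm/a
  chloride contribution → 15.34 μm/a
  ⇒ r_corr(carbon steel) = 19.94 μm/a
ISO 9224: D(t) = r_corr · t^b with b = 0.523 (carbon steel, B1)
  D(20) = 19.94 × 20^0.523 = 19.94 × 4.791 = 95.53 μm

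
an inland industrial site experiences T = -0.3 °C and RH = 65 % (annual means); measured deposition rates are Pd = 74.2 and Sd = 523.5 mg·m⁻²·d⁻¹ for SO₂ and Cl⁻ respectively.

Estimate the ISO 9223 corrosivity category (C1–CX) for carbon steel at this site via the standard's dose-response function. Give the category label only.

carbon steel: f(T) = +0.150·(T−10) [T≤10 °C] = -1.5450
  sulphur-dioxide contribution → 13.01 μm/a
  chloride contribution → 41.75 μm/a
  ⇒ r_corr(carbon steel) = 54.76 μm/a
54.8 μm/a falls in (50, 80] for carbon steel → category C4

C4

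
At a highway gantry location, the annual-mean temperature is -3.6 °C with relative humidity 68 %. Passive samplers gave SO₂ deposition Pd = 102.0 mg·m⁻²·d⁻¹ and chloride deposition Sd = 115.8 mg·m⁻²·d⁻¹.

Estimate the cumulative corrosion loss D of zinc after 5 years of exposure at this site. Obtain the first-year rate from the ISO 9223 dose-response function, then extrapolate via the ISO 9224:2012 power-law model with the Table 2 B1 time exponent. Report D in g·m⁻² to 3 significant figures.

D(5) = 44.3 g·m⁻²

zinc: temperature factor f = +0.038·(-13.6) = -0.5168
  sulphur-dioxide contribution → 1.344 μm/a
  chloride contribution → 0.3332 μm/a
  total first-year rate 1.677 μm/a
ISO 9224: D(t) = r_corr · t^b with b = 0.813 (zinc, B1)
  D(5) = 1.677 × 5^0.813 = 1.677 × 3.701 = 6.207 μm
  Mass loss = 6.207 μm × 7.14 g/cm³ = 44.32 g·m⁻²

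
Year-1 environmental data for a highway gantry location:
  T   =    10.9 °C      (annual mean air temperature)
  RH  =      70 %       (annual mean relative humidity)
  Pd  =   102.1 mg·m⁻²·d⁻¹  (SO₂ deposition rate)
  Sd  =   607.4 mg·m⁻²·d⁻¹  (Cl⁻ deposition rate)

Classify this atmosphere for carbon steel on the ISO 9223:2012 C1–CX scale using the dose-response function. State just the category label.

C5

carbon steel: temperature factor f = -0.054·(0.9) = -0.0486
  Pd branch = 1.77·Pd^0.52·e^(0.02·RH+f) = 75.78 μm/a
  Cl⁻ term: 0.102·607.4^0.62·exp(0.033·70+0.04·10.9) = 84.51
  sum: 75.78 + 84.51 → r_corr = 160.3 μm/a
ISO 9223 Table 2 (carbon steel): 80 < 160 ≤ 200 μm/a ⇒ C5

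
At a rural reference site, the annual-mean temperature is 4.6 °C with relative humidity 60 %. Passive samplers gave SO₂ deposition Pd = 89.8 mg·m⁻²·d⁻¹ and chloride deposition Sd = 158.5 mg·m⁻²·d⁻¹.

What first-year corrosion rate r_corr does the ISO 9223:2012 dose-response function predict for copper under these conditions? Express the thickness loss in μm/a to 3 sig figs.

r_corr = 0.735 μm/a

copper: f(T) = +0.126·(T−10) [T≤10 °C] = -0.6804
  SO₂ term: 0.0053·89.8^0.26·exp(0.059·60-0.6804) = 0.2979
  Sd branch = 0.01025·Sd^0.27·e^(0.036·RH+0.049·T) = 0.4372 μm/a
  r_corr = 0.2979 + 0.4372 = 0.7351 μm/a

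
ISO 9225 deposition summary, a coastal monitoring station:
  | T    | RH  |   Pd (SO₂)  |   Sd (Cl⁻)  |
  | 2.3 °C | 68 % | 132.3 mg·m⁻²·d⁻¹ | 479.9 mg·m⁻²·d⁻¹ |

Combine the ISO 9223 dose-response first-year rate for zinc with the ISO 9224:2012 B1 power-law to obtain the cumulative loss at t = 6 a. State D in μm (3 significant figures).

D(6) = 13.4 μm

zinc: T≤10 °C ⇒ hinge +0.038·(2.3−10) = -0.2926
  Pd branch = 0.0129·Pd^0.44·e^(0.046·RH+f) = 1.886 μm/a
  Sd branch = 0.0175·Sd^0.57·e^(0.008·RH+0.085·T) = 1.237 μm/a
  r_corr = 1.886 + 1.237 = 3.123 μm/a
Power-law: D(6) = r_corr · 6^0.813
  D(6) = 3.123 × 6^0.813 = 3.123 × 4.292 = 13.4 μm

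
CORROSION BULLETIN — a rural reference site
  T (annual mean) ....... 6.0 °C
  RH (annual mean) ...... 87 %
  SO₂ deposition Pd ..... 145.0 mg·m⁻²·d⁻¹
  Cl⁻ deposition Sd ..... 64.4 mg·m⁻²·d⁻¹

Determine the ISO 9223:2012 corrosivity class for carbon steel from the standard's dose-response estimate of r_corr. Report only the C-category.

carbon steel: temperature factor f = +0.150·(-4.0) = -0.6000
  Pd branch = 1.77·Pd^0.52·e^(0.02·RH+f) = 73.62 μm/a
  Sd branch = 0.102·Sd^0.62·e^(0.033·RH+0.04·T) = 30.28 μm/a
  sum: 73.62 + 30.28 → r_corr = 103.9 μm/a
ISO 9223 Table 2 (carbon steel): 80 < 104 ≤ 200 μm/a ⇒ C5

C5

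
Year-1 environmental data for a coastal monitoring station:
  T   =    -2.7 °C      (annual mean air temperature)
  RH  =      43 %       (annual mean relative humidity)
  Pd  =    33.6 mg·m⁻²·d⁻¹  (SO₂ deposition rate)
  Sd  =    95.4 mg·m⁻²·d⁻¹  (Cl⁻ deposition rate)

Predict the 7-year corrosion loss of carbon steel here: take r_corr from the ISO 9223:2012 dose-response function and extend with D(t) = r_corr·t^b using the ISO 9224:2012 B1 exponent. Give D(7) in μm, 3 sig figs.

carbon steel: temperature factor f = +0.150·(-12.7) = -1.9050
  Pd branch = 1.77·Pd^0.52·e^(0.02·RH+f) = 3.871 μm/a
  Cl⁻ term: 0.102·95.4^0.62·exp(0.033·43+0.04·-2.7) = 6.387
  sum: 3.871 + 6.387 → r_corr = 10.26 μm/a
Long-term exponent b (ISO 9224 Table 2, B1) = 0.523
  D(7) = 10.26 × 7^0.523 = 10.26 × 2.767 = 28.38 μm

D(7) = 28.4 μm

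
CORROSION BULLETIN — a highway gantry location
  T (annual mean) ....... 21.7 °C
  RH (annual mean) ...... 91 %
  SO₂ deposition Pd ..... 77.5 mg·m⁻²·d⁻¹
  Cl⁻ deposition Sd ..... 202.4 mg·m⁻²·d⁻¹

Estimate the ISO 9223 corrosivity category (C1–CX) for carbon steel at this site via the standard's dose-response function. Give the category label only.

C5

carbon steel: f(T) = -0.054·(T−10) [T>10 °C] = -0.6318
  sulphur-dioxide contribution → 55.77 μm/a
  chloride contribution → 131.7 μm/a
  ⇒ r_corr(carbon steel) = 187.5 μm/a
ISO 9223 Table 2 (carbon steel): 80 < 187 ≤ 200 μm/a ⇒ C5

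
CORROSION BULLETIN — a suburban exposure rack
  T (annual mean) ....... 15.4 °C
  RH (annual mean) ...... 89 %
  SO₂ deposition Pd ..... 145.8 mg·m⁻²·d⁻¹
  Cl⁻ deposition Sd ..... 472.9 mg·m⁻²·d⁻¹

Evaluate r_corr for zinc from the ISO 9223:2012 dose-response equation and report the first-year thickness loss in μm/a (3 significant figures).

r_corr = 9.14 μm/a

zinc: T>10 °C ⇒ hinge -0.071·(15.4−10) = -0.3834
  SO₂ term: 0.0129·145.8^0.44·exp(0.046·89-0.3834) = 4.722
  Sd branch = 0.0175·Sd^0.57·e^(0.008·RH+0.085·T) = 4.419 μm/a
  sum: 4.722 + 4.419 → r_corr = 9.142 μm/a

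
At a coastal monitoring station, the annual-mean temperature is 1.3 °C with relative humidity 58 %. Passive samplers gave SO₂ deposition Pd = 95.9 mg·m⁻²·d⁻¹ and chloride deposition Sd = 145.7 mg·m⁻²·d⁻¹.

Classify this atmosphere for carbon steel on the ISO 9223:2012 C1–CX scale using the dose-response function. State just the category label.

carbon steel: f(T) = +0.150·(T−10) [T≤10 °C] = -1.3050
  sulphur-dioxide contribution → 16.43 μm/a
  chloride contribution → 15.99 μm/a
  ⇒ r_corr(carbon steel) = 32.41 μm/a
ISO 9223 Table 2 (carbon steel): 25 < 32.4 ≤ 50 μm/a ⇒ C3

C3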